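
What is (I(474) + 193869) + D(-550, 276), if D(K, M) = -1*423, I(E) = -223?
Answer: 193223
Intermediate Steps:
D(K, M) = -423
(I(474) + 193869) + D(-550, 276) = (-223 + 193869) - 423 = 193646 - 423 = 193223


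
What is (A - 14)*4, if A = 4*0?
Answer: -56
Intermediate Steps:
A = 0
(A - 14)*4 = (0 - 14)*4 = -14*4 = -56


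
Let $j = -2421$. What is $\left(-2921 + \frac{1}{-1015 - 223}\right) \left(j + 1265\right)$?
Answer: $\frac{2090163022}{619} \approx 3.3767 \cdot 10^{6}$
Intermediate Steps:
$\left(-2921 + \frac{1}{-1015 - 223}\right) \left(j + 1265\right) = \left(-2921 + \frac{1}{-1015 - 223}\right) \left(-2421 + 1265\right) = \left(-2921 + \frac{1}{-1238}\right) \left(-1156\right) = \left(-2921 - \frac{1}{1238}\right) \left(-1156\right) = \left(- \frac{3616199}{1238}\right) \left(-1156\right) = \frac{2090163022}{619}$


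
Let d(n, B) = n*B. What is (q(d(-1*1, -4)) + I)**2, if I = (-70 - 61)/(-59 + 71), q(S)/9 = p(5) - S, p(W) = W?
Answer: 529/144 ≈ 3.6736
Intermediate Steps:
d(n, B) = B*n
q(S) = 45 - 9*S (q(S) = 9*(5 - S) = 45 - 9*S)
I = -131/12 ≈ -10.917
(q(d(-1*1, -4)) + I)**2 = ((45 - (-36)*(-1*1)) - 131/12)**2 = ((45 - (-36)*(-1)) - 131/12)**2 = ((45 - 9*4) - 131/12)**2 = ((45 - 36) - 131/12)**2 = (9 - 131/12)**2 = (-23/12)**2 = 529/144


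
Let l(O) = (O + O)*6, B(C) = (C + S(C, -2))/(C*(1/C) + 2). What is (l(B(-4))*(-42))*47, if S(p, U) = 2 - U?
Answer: 0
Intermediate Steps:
B(C) = 4/3 + C/3 (B(C) = (C + (2 - 1*(-2)))/(C*(1/C) + 2) = (C + (2 + 2))/(C/C + 2) = (C + 4)/(1 + 2) = (4 + C)/3 = (4 + C)*(1/3) = 4/3 + C/3)
l(O) = 12*O (l(O) = (2*O)*6 = 12*O)
(l(B(-4))*(-42))*47 = ((12*(4/3 + (1/3)*(-4)))*(-42))*47 = ((12*(4/3 - 4/3))*(-42))*47 = ((12*0)*(-42))*47 = (0*(-42))*47 = 0*47 = 0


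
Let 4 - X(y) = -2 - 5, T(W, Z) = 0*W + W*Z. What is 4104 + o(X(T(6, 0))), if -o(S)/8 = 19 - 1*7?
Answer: 4008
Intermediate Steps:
T(W, Z) = W*Z (T(W, Z) = 0 + W*Z = W*Z)
X(y) = 11 (X(y) = 4 - (-2 - 5) = 4 - 1*(-7) = 4 + 7 = 11)
o(S) = -96 (o(S) = -8*(19 - 1*7) = -8*(19 - 7) = -8*12 = -96)
4104 + o(X(T(6, 0))) = 4104 - 96 = 4008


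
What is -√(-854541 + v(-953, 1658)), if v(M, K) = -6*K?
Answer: -I*√864489 ≈ -929.78*I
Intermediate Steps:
v(M, K) = -6*K
-√(-854541 + v(-953, 1658)) = -√(-854541 - 6*1658) = -√(-854541 - 9948) = -√(-864489) = -I*√864489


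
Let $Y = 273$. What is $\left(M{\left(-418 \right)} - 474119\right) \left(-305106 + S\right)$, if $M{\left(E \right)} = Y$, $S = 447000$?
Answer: $-67235904324$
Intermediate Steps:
$M{\left(E \right)} = 273$
$\left(M{\left(-418 \right)} - 474119\right) \left(-305106 + S\right) = \left(273 - 474119\right) \left(-305106 + 447000\right) = \left(-473846\right) 141894 = -67235904324$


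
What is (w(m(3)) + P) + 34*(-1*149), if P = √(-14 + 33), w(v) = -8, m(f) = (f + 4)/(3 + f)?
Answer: -5074 + √19 ≈ -5069.6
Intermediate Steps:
m(f) = (4 + f)/(3 + f)
P = √19 ≈ 4.3589
(w(m(3)) + P) + 34*(-1*149) = (-8 + √19) + 34*(-1*149) = (-8 + √19) + 34*(-149) = (-8 + √19) - 5066 = -5074 + √19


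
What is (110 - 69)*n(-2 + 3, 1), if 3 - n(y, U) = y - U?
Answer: 123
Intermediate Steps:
n(y, U) = 3 + U - y (n(y, U) = 3 - (y - U) = 3 + (U - y) = 3 + U - y)
(110 - 69)*n(-2 + 3, 1) = (110 - 69)*(3 + 1 - (-2 + 3)) = 41*(3 + 1 - 1*1) = 41*(3 + 1 - 1) = 41*3 = 123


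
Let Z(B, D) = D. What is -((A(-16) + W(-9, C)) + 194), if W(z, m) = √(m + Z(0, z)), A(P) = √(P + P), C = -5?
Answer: -194 - I*√14 - 4*I*√2 ≈ -194.0 - 9.3985*I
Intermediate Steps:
A(P) = √2*√P (A(P) = √(2*P) = √2*√P)
W(z, m) = √(m + z)
-((A(-16) + W(-9, C)) + 194) = -((√2*√(-16) + √(-5 - 9)) + 194) = -((√2*(4*I) + √(-14)) + 194) = -((4*I*√2 + I*√14) + 194) = -((I*√14 + 4*I*√2) + 194) = -(194 + I*√14 + 4*I*√2) = -194 - I*√14 - 4*I*√2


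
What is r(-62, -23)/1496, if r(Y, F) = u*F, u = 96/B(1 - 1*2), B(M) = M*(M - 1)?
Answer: -138/187 ≈ -0.73797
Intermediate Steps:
B(M) = M*(-1 + M)
u = 48 (u = 96/(((1 - 1*2)*(-1 + (1 - 1*2)))) = 96/(((1 - 2)*(-1 + (1 - 2)))) = 96/((-(-1 - 1))) = 96/((-1*(-2))) = 96/2 = 96*(1/2) = 48)
r(Y, F) = 48*F
r(-62, -23)/1496 = (48*(-23))/1496 = -1104*1/1496 = -138/187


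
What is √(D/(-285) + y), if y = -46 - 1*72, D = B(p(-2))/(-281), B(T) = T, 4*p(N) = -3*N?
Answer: I*√336358014410/53390 ≈ 10.863*I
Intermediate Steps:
p(N) = -3*N/4 (p(N) = (-3*N)/4 = -3*N/4)
D = -3/562 (D = -¾*(-2)/(-281) = (3/2)*(-1/281) = -3/562 ≈ -0.0053381)
y = -118 (y = -46 - 72 = -118)
√(D/(-285) + y) = √(-3/562/(-285) - 118) = √(-3/562*(-1/285) - 118) = √(1/53390 - 118) = √(-6300019/53390) = I*√336358014410/53390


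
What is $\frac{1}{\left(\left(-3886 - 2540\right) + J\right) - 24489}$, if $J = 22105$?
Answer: $- \frac{1}{8810} \approx -0.00011351$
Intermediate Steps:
$\frac{1}{\left(\left(-3886 - 2540\right) + J\right) - 24489} = \frac{1}{\left(\left(-3886 - 2540\right) + 22105\right) - 24489} = \frac{1}{\left(-6426 + 22105\right) - 24489} = \frac{1}{15679 - 24489} = \frac{1}{-8810} = - \frac{1}{8810}$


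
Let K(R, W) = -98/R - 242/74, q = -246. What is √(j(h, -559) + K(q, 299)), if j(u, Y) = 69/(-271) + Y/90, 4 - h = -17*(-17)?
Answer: I*√1420327337806810/12333210 ≈ 3.0558*I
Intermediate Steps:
K(R, W) = -121/37 - 98/R (K(R, W) = -98/R - 242*1/74 = -98/R - 121/37 = -121/37 - 98/R)
h = -285 (h = 4 - (-17)*(-17) = 4 - 1*289 = 4 - 289 = -285)
j(u, Y) = -69/271 + Y/90 (j(u, Y) = 69*(-1/271) + Y*(1/90) = -69/271 + Y/90)
√(j(h, -559) + K(q, 299)) = √((-69/271 + (1/90)*(-559)) + (-121/37 - 98/(-246))) = √((-69/271 - 559/90) + (-121/37 - 98*(-1/246))) = √(-157699/24390 + (-121/37 + 49/123)) = √(-157699/24390 - 13070/4551) = √(-345488483/36999630) = I*√1420327337806810/12333210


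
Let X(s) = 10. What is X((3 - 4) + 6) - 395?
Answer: -385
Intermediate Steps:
X((3 - 4) + 6) - 395 = 10 - 395 = -385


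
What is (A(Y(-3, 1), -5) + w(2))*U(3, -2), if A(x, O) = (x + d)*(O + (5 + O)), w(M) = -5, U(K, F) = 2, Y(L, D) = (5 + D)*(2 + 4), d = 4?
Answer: -410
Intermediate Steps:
Y(L, D) = 30 + 6*D (Y(L, D) = (5 + D)*6 = 30 + 6*D)
A(x, O) = (4 + x)*(5 + 2*O) (A(x, O) = (x + 4)*(O + (5 + O)) = (4 + x)*(5 + 2*O))
(A(Y(-3, 1), -5) + w(2))*U(3, -2) = ((20 + 5*(30 + 6*1) + 8*(-5) + 2*(-5)*(30 + 6*1)) - 5)*2 = ((20 + 5*(30 + 6) - 40 + 2*(-5)*(30 + 6)) - 5)*2 = ((20 + 5*36 - 40 + 2*(-5)*36) - 5)*2 = ((20 + 180 - 40 - 360) - 5)*2 = (-200 - 5)*2 = -205*2 = -410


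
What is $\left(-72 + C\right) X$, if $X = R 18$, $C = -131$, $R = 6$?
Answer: $-21924$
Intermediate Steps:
$X = 108$ ($X = 6 \cdot 18 = 108$)
$\left(-72 + C\right) X = \left(-72 - 131\right) 108 = \left(-203\right) 108 = -21924$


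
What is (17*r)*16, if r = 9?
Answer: 2448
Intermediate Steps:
(17*r)*16 = (17*9)*16 = 153*16 = 2448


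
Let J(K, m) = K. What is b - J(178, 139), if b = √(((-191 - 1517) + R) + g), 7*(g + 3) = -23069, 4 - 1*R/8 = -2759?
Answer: -178 + 3*√93086/7 ≈ -47.243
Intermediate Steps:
R = 22104 (R = 32 - 8*(-2759) = 32 + 22072 = 22104)
g = -23090/7 (g = -3 + (⅐)*(-23069) = -3 - 23069/7 = -23090/7 ≈ -3298.6)
b = 3*√93086/7 (b = √(((-191 - 1517) + 22104) - 23090/7) = √((-1708 + 22104) - 23090/7) = √(20396 - 23090/7) = √(119682/7) = 3*√93086/7 ≈ 130.76)
b - J(178, 139) = 3*√93086/7 - 1*178 = 3*√93086/7 - 178 = -178 + 3*√93086/7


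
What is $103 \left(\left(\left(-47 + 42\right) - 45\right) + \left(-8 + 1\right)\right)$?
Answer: $-5871$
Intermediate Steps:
$103 \left(\left(\left(-47 + 42\right) - 45\right) + \left(-8 + 1\right)\right) = 103 \left(\left(-5 - 45\right) - 7\right) = 103 \left(-50 - 7\right) = 103 \left(-57\right) = -5871$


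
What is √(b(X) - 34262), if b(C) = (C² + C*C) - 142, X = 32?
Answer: 2*I*√8089 ≈ 179.88*I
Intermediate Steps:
b(C) = -142 + 2*C² (b(C) = (C² + C²) - 142 = 2*C² - 142 = -142 + 2*C²)
√(b(X) - 34262) = √((-142 + 2*32²) - 34262) = √((-142 + 2*1024) - 34262) = √((-142 + 2048) - 34262) = √(1906 - 34262) = √(-32356) = 2*I*√8089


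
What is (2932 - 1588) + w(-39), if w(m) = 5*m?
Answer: 1149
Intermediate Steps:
(2932 - 1588) + w(-39) = (2932 - 1588) + 5*(-39) = 1344 - 195 = 1149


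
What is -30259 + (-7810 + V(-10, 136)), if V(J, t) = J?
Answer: -38079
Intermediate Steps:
-30259 + (-7810 + V(-10, 136)) = -30259 + (-7810 - 10) = -30259 - 7820 = -38079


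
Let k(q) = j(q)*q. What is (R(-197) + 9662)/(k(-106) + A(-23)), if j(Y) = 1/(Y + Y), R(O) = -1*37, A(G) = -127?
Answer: -1750/23 ≈ -76.087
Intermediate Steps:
R(O) = -37
j(Y) = 1/(2*Y)
k(q) = 1/2 (k(q) = (1/(2*q))*q = 1/2)
(R(-197) + 9662)/(k(-106) + A(-23)) = (-37 + 9662)/(1/2 - 127) = 9625/(-253/2) = 9625*(-2/253) = -1750/23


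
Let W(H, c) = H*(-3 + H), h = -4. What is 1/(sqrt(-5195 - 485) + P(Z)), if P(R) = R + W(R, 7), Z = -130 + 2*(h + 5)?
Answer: 208/3461191 - I*sqrt(355)/69223820 ≈ 6.0095e-5 - 2.7218e-7*I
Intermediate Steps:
Z = -128 (Z = -130 + 2*(-4 + 5) = -130 + 2*1 = -130 + 2 = -128)
P(R) = R + R*(-3 + R)
1/(sqrt(-5195 - 485) + P(Z)) = 1/(sqrt(-5195 - 485) - 128*(-2 - 128)) = 1/(sqrt(-5680) - 128*(-130)) = 1/(4*I*sqrt(355) + 16640) = 1/(16640 + 4*I*sqrt(355))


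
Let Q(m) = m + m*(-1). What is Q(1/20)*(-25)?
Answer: 0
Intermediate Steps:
Q(m) = 0 (Q(m) = m - m = 0)
Q(1/20)*(-25) = 0*(-25) = 0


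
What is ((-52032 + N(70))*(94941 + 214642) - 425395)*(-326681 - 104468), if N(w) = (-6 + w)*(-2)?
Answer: 6962312477851575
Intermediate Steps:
N(w) = 12 - 2*w
((-52032 + N(70))*(94941 + 214642) - 425395)*(-326681 - 104468) = ((-52032 + (12 - 2*70))*(94941 + 214642) - 425395)*(-326681 - 104468) = ((-52032 + (12 - 140))*309583 - 425395)*(-431149) = ((-52032 - 128)*309583 - 425395)*(-431149) = (-52160*309583 - 425395)*(-431149) = (-16147849280 - 425395)*(-431149) = -16148274675*(-431149) = 6962312477851575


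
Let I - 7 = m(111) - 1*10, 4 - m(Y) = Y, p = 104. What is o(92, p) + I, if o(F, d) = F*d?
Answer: 9458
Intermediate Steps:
m(Y) = 4 - Y
I = -110 (I = 7 + ((4 - 1*111) - 1*10) = 7 + ((4 - 111) - 10) = 7 + (-107 - 10) = 7 - 117 = -110)
o(92, p) + I = 92*104 - 110 = 9568 - 110 = 9458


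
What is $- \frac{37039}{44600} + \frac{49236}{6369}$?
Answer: $\frac{59394673}{8607800} \approx 6.9001$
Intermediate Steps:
$- \frac{37039}{44600} + \frac{49236}{6369} = \left(-37039\right) \frac{1}{44600} + 49236 \cdot \frac{1}{6369} = - \frac{37039}{44600} + \frac{1492}{193} = \frac{59394673}{8607800}$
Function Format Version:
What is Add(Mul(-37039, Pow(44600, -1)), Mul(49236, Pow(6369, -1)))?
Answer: Rational(59394673, 8607800) ≈ 6.9001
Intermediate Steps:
Add(Mul(-37039, Pow(44600, -1)), Mul(49236, Pow(6369, -1))) = Add(Mul(-37039, Rational(1, 44600)), Mul(49236, Rational(1, 6369))) = Add(Rational(-37039, 44600), Rational(1492, 193)) = Rational(59394673, 8607800)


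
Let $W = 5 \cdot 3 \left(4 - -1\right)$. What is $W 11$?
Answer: $825$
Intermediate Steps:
$W = 75$ ($W = 15 \left(4 + 1\right) = 15 \cdot 5 = 75$)
$W 11 = 75 \cdot 11 = 825$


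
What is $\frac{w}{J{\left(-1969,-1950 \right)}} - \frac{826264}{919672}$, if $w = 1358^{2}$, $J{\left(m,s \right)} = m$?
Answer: $- \frac{212206613503}{226354271} \approx -937.5$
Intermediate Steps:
$w = 1844164$
$\frac{w}{J{\left(-1969,-1950 \right)}} - \frac{826264}{919672} = \frac{1844164}{-1969} - \frac{826264}{919672} = 1844164 \left(- \frac{1}{1969}\right) - \frac{103283}{114959} = - \frac{1844164}{1969} - \frac{103283}{114959} = - \frac{212206613503}{226354271}$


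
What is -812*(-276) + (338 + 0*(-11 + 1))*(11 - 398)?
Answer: 93306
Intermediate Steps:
-812*(-276) + (338 + 0*(-11 + 1))*(11 - 398) = 224112 + (338 + 0*(-10))*(-387) = 224112 + (338 + 0)*(-387) = 224112 + 338*(-387) = 224112 - 130806 = 93306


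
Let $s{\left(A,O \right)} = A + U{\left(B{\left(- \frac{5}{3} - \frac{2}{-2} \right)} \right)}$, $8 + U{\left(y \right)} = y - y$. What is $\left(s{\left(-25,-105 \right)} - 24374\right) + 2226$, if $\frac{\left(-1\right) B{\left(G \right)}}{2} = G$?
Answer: $-22181$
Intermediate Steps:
$B{\left(G \right)} = - 2 G$
$U{\left(y \right)} = -8$ ($U{\left(y \right)} = -8 + \left(y - y\right) = -8 + 0 = -8$)
$s{\left(A,O \right)} = -8 + A$ ($s{\left(A,O \right)} = A - 8 = -8 + A$)
$\left(s{\left(-25,-105 \right)} - 24374\right) + 2226 = \left(\left(-8 - 25\right) - 24374\right) + 2226 = \left(-33 - 24374\right) + 2226 = -24407 + 2226 = -22181$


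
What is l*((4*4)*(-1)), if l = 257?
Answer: -4112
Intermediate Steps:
l*((4*4)*(-1)) = 257*((4*4)*(-1)) = 257*(16*(-1)) = 257*(-16) = -4112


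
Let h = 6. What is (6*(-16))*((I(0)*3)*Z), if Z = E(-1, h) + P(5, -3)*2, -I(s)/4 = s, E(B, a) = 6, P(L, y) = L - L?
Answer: 0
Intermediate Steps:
P(L, y) = 0
I(s) = -4*s
Z = 6 (Z = 6 + 0*2 = 6 + 0 = 6)
(6*(-16))*((I(0)*3)*Z) = (6*(-16))*((-4*0*3)*6) = -96*0*3*6 = -0*6 = -96*0 = 0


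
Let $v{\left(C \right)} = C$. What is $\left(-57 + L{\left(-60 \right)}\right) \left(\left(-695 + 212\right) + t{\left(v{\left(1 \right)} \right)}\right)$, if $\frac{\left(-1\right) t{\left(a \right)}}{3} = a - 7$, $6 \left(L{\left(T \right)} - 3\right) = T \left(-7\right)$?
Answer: $-7440$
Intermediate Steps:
$L{\left(T \right)} = 3 - \frac{7 T}{6}$ ($L{\left(T \right)} = 3 + \frac{T \left(-7\right)}{6} = 3 + \frac{\left(-7\right) T}{6} = 3 - \frac{7 T}{6}$)
$t{\left(a \right)} = 21 - 3 a$ ($t{\left(a \right)} = - 3 \left(a - 7\right) = - 3 \left(-7 + a\right) = 21 - 3 a$)
$\left(-57 + L{\left(-60 \right)}\right) \left(\left(-695 + 212\right) + t{\left(v{\left(1 \right)} \right)}\right) = \left(-57 + \left(3 - -70\right)\right) \left(\left(-695 + 212\right) + \left(21 - 3\right)\right) = \left(-57 + \left(3 + 70\right)\right) \left(-483 + \left(21 - 3\right)\right) = \left(-57 + 73\right) \left(-483 + 18\right) = 16 \left(-465\right) = -7440$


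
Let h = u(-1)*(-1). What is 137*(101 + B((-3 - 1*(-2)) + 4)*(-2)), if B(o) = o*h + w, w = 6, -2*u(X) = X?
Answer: 12604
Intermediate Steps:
u(X) = -X/2
h = -½ (h = -½*(-1)*(-1) = (½)*(-1) = -½ ≈ -0.50000)
B(o) = 6 - o/2 (B(o) = o*(-½) + 6 = -o/2 + 6 = 6 - o/2)
137*(101 + B((-3 - 1*(-2)) + 4)*(-2)) = 137*(101 + (6 - ((-3 - 1*(-2)) + 4)/2)*(-2)) = 137*(101 + (6 - ((-3 + 2) + 4)/2)*(-2)) = 137*(101 + (6 - (-1 + 4)/2)*(-2)) = 137*(101 + (6 - ½*3)*(-2)) = 137*(101 + (6 - 3/2)*(-2)) = 137*(101 + (9/2)*(-2)) = 137*(101 - 9) = 137*92 = 12604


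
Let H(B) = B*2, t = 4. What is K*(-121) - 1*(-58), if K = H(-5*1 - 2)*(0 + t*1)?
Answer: 6834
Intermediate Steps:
H(B) = 2*B
K = -56 (K = (2*(-5*1 - 2))*(0 + 4*1) = (2*(-5 - 2))*(0 + 4) = (2*(-7))*4 = -14*4 = -56)
K*(-121) - 1*(-58) = -56*(-121) - 1*(-58) = 6776 + 58 = 6834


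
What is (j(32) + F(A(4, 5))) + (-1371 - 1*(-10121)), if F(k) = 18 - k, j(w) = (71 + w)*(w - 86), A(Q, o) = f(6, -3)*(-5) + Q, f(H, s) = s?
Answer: 3187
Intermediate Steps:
A(Q, o) = 15 + Q (A(Q, o) = -3*(-5) + Q = 15 + Q)
j(w) = (-86 + w)*(71 + w) (j(w) = (71 + w)*(-86 + w) = (-86 + w)*(71 + w))
(j(32) + F(A(4, 5))) + (-1371 - 1*(-10121)) = ((-6106 + 32**2 - 15*32) + (18 - (15 + 4))) + (-1371 - 1*(-10121)) = ((-6106 + 1024 - 480) + (18 - 1*19)) + (-1371 + 10121) = (-5562 + (18 - 19)) + 8750 = (-5562 - 1) + 8750 = -5563 + 8750 = 3187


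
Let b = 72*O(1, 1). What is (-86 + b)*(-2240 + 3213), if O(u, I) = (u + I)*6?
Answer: 756994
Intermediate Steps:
O(u, I) = 6*I + 6*u (O(u, I) = (I + u)*6 = 6*I + 6*u)
b = 864 (b = 72*(6*1 + 6*1) = 72*(6 + 6) = 72*12 = 864)
(-86 + b)*(-2240 + 3213) = (-86 + 864)*(-2240 + 3213) = 778*973 = 756994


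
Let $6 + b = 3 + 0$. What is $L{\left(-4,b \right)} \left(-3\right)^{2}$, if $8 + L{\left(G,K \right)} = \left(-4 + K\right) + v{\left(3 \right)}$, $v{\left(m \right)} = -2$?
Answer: $-153$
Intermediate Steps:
$b = -3$ ($b = -6 + \left(3 + 0\right) = -6 + 3 = -3$)
$L{\left(G,K \right)} = -14 + K$ ($L{\left(G,K \right)} = -8 + \left(\left(-4 + K\right) - 2\right) = -8 + \left(-6 + K\right) = -14 + K$)
$L{\left(-4,b \right)} \left(-3\right)^{2} = \left(-14 - 3\right) \left(-3\right)^{2} = \left(-17\right) 9 = -153$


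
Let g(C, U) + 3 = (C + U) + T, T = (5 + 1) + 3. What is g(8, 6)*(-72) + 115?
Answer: -1325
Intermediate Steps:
T = 9 (T = 6 + 3 = 9)
g(C, U) = 6 + C + U (g(C, U) = -3 + ((C + U) + 9) = -3 + (9 + C + U) = 6 + C + U)
g(8, 6)*(-72) + 115 = (6 + 8 + 6)*(-72) + 115 = 20*(-72) + 115 = -1440 + 115 = -1325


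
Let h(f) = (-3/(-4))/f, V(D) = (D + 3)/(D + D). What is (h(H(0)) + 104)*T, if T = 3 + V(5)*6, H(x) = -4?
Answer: 64779/80 ≈ 809.74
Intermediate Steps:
V(D) = (3 + D)/(2*D) (V(D) = (3 + D)/((2*D)) = (3 + D)*(1/(2*D)) = (3 + D)/(2*D))
T = 39/5 (T = 3 + ((½)*(3 + 5)/5)*6 = 3 + ((½)*(⅕)*8)*6 = 3 + (⅘)*6 = 3 + 24/5 = 39/5 ≈ 7.8000)
h(f) = 3/(4*f) (h(f) = (-3*(-¼))/f = 3/(4*f))
(h(H(0)) + 104)*T = ((¾)/(-4) + 104)*(39/5) = ((¾)*(-¼) + 104)*(39/5) = (-3/16 + 104)*(39/5) = (1661/16)*(39/5) = 64779/80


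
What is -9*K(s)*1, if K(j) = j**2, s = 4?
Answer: -144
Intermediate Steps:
-9*K(s)*1 = -9*4**2*1 = -9*16*1 = -144*1 = -144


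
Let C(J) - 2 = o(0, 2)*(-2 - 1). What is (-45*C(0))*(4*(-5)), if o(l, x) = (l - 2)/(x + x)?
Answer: 3150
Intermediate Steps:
o(l, x) = (-2 + l)/(2*x) (o(l, x) = (-2 + l)/((2*x)) = (-2 + l)*(1/(2*x)) = (-2 + l)/(2*x))
C(J) = 7/2 (C(J) = 2 + ((½)*(-2 + 0)/2)*(-2 - 1) = 2 + ((½)*(½)*(-2))*(-3) = 2 - ½*(-3) = 2 + 3/2 = 7/2)
(-45*C(0))*(4*(-5)) = (-45*7/2)*(4*(-5)) = -315/2*(-20) = 3150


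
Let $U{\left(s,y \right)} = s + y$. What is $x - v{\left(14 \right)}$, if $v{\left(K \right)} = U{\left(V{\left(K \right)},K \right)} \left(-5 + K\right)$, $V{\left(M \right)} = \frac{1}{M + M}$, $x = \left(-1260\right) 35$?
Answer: $- \frac{1238337}{28} \approx -44226.0$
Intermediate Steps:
$x = -44100$
$V{\left(M \right)} = \frac{1}{2 M}$
$v{\left(K \right)} = \left(-5 + K\right) \left(K + \frac{1}{2 K}\right)$ ($v{\left(K \right)} = \left(\frac{1}{2 K} + K\right) \left(-5 + K\right) = \left(K + \frac{1}{2 K}\right) \left(-5 + K\right) = \left(-5 + K\right) \left(K + \frac{1}{2 K}\right)$)
$x - v{\left(14 \right)} = -44100 - \frac{\left(1 + 2 \cdot 14^{2}\right) \left(-5 + 14\right)}{2 \cdot 14} = -44100 - \frac{1}{2} \cdot \frac{1}{14} \left(1 + 2 \cdot 196\right) 9 = -44100 - \frac{1}{2} \cdot \frac{1}{14} \left(1 + 392\right) 9 = -44100 - \frac{1}{2} \cdot \frac{1}{14} \cdot 393 \cdot 9 = -44100 - \frac{3537}{28} = - \frac{1238337}{28}$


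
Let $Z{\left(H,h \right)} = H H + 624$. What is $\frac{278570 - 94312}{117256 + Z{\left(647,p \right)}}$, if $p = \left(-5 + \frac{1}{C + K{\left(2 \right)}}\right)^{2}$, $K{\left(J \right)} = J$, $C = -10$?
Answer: $\frac{184258}{536489} \approx 0.34345$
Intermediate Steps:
$p = \frac{1681}{64}$ ($p = \left(-5 + \frac{1}{-10 + 2}\right)^{2} = \left(-5 + \frac{1}{-8}\right)^{2} = \left(-5 - \frac{1}{8}\right)^{2} = \left(- \frac{41}{8}\right)^{2} = \frac{1681}{64} \approx 26.266$)
$Z{\left(H,h \right)} = 624 + H^{2}$ ($Z{\left(H,h \right)} = H^{2} + 624 = 624 + H^{2}$)
$\frac{278570 - 94312}{117256 + Z{\left(647,p \right)}} = \frac{278570 - 94312}{117256 + \left(624 + 647^{2}\right)} = \frac{184258}{117256 + \left(624 + 418609\right)} = \frac{184258}{117256 + 419233} = \frac{184258}{536489}$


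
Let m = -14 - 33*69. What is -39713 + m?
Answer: -42004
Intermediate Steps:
m = -2291 (m = -14 - 2277 = -2291)
-39713 + m = -39713 - 2291 = -42004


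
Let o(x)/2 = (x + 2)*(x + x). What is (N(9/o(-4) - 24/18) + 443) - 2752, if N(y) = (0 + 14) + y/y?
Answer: -2294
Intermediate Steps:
o(x) = 4*x*(2 + x) (o(x) = 2*((x + 2)*(x + x)) = 2*((2 + x)*(2*x)) = 2*(2*x*(2 + x)) = 4*x*(2 + x))
N(y) = 15 (N(y) = 14 + 1 = 15)
(N(9/o(-4) - 24/18) + 443) - 2752 = (15 + 443) - 2752 = 458 - 2752 = -2294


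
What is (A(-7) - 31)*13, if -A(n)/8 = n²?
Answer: -5499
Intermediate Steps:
A(n) = -8*n²
(A(-7) - 31)*13 = (-8*(-7)² - 31)*13 = (-8*49 - 31)*13 = (-392 - 31)*13 = -423*13 = -5499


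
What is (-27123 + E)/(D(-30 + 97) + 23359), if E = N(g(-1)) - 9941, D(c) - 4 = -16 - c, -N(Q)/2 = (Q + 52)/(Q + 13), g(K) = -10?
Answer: -3091/1940 ≈ -1.5933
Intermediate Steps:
N(Q) = -2*(52 + Q)/(13 + Q) (N(Q) = -2*(Q + 52)/(Q + 13) = -2*(52 + Q)/(13 + Q))
D(c) = -12 - c (D(c) = 4 + (-16 - c) = -12 - c)
E = -9969 (E = 2*(-52 - 1*(-10))/(13 - 10) - 9941 = 2*(-52 + 10)/3 - 9941 = 2*(1/3)*(-42) - 9941 = -28 - 9941 = -9969)
(-27123 + E)/(D(-30 + 97) + 23359) = (-27123 - 9969)/((-12 - (-30 + 97)) + 23359) = -37092/((-12 - 1*67) + 23359) = -37092/((-12 - 67) + 23359) = -37092/(-79 + 23359) = -37092/23280 = -37092*1/23280 = -3091/1940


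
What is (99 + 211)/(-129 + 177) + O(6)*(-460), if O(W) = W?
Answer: -66085/24 ≈ -2753.5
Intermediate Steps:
(99 + 211)/(-129 + 177) + O(6)*(-460) = (99 + 211)/(-129 + 177) + 6*(-460) = 310/48 - 2760 = 310*(1/48) - 2760 = 155/24 - 2760 = -66085/24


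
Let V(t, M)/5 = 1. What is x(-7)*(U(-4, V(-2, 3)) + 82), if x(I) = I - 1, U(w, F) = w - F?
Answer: -584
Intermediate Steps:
V(t, M) = 5 (V(t, M) = 5*1 = 5)
x(I) = -1 + I
x(-7)*(U(-4, V(-2, 3)) + 82) = (-1 - 7)*((-4 - 1*5) + 82) = -8*((-4 - 5) + 82) = -8*(-9 + 82) = -8*73 = -584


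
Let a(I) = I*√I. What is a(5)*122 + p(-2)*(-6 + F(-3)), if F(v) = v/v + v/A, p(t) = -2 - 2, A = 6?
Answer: 22 + 610*√5 ≈ 1386.0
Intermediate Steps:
p(t) = -4
a(I) = I^(3/2)
F(v) = 1 + v/6 (F(v) = v/v + v/6 = 1 + v*(⅙) = 1 + v/6)
a(5)*122 + p(-2)*(-6 + F(-3)) = 5^(3/2)*122 - 4*(-6 + (1 + (⅙)*(-3))) = (5*√5)*122 - 4*(-6 + (1 - ½)) = 610*√5 - 4*(-6 + ½) = 610*√5 - 4*(-11/2) = 610*√5 + 22 = 22 + 610*√5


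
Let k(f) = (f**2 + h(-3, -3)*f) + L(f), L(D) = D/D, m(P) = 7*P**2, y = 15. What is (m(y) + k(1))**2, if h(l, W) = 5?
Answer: 2502724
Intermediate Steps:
L(D) = 1
k(f) = 1 + f**2 + 5*f (k(f) = (f**2 + 5*f) + 1 = 1 + f**2 + 5*f)
(m(y) + k(1))**2 = (7*15**2 + (1 + 1**2 + 5*1))**2 = (7*225 + (1 + 1 + 5))**2 = (1575 + 7)**2 = 1582**2 = 2502724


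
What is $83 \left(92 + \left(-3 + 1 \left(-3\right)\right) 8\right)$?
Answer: $3652$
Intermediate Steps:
$83 \left(92 + \left(-3 + 1 \left(-3\right)\right) 8\right) = 83 \left(92 + \left(-3 - 3\right) 8\right) = 83 \left(92 - 48\right) = 83 \cdot 44 = 3652$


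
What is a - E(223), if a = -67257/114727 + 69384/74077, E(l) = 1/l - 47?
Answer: 1909143870371/40323296411 ≈ 47.346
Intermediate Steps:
E(l) = -47 + 1/l
a = 63362157/180821957 (a = -67257*1/114727 + 69384*(1/74077) = -1431/2441 + 69384/74077 = 63362157/180821957 ≈ 0.35041)
a - E(223) = 63362157/180821957 - (-47 + 1/223) = 63362157/180821957 - 1*(-10480/223) = 63362157/180821957 + 10480/223 = 1909143870371/40323296411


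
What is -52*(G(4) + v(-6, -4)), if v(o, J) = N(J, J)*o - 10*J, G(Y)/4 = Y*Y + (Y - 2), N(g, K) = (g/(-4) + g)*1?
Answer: -6760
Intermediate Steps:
N(g, K) = 3*g/4 (N(g, K) = (g*(-¼) + g)*1 = (-g/4 + g)*1 = (3*g/4)*1 = 3*g/4)
G(Y) = -8 + 4*Y + 4*Y² (G(Y) = 4*(Y*Y + (Y - 2)) = 4*(Y² + (-2 + Y)) = 4*(-2 + Y + Y²) = -8 + 4*Y + 4*Y²)
v(o, J) = -10*J + 3*J*o/4 (v(o, J) = (3*J/4)*o - 10*J = 3*J*o/4 - 10*J = -10*J + 3*J*o/4)
-52*(G(4) + v(-6, -4)) = -52*((-8 + 4*4 + 4*4²) + (¼)*(-4)*(-40 + 3*(-6))) = -52*((-8 + 16 + 4*16) + (¼)*(-4)*(-40 - 18)) = -52*((-8 + 16 + 64) + (¼)*(-4)*(-58)) = -52*(72 + 58) = -52*130 = -6760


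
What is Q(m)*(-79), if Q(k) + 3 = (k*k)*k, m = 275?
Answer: -1642952888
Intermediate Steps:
Q(k) = -3 + k³ (Q(k) = -3 + (k*k)*k = -3 + k²*k = -3 + k³)
Q(m)*(-79) = (-3 + 275³)*(-79) = (-3 + 20796875)*(-79) = 20796872*(-79) = -1642952888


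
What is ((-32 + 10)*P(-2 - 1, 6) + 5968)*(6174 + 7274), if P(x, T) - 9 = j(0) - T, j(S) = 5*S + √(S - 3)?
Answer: 79370096 - 295856*I*√3 ≈ 7.937e+7 - 5.1244e+5*I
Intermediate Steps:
j(S) = √(-3 + S) + 5*S (j(S) = 5*S + √(-3 + S) = √(-3 + S) + 5*S)
P(x, T) = 9 - T + I*√3 (P(x, T) = 9 + ((√(-3 + 0) + 5*0) - T) = 9 + ((√(-3) + 0) - T) = 9 + ((I*√3 + 0) - T) = 9 + (I*√3 - T) = 9 + (-T + I*√3) = 9 - T + I*√3)
((-32 + 10)*P(-2 - 1, 6) + 5968)*(6174 + 7274) = ((-32 + 10)*(9 - 1*6 + I*√3) + 5968)*(6174 + 7274) = (-22*(9 - 6 + I*√3) + 5968)*13448 = (-22*(3 + I*√3) + 5968)*13448 = ((-66 - 22*I*√3) + 5968)*13448 = (5902 - 22*I*√3)*13448 = 79370096 - 295856*I*√3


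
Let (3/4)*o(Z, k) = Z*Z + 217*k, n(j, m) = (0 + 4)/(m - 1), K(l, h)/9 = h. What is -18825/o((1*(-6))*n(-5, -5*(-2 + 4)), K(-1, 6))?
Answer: -759275/630424 ≈ -1.2044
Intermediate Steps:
K(l, h) = 9*h
n(j, m) = 4/(-1 + m)
o(Z, k) = 4*Z²/3 + 868*k/3 (o(Z, k) = 4*(Z*Z + 217*k)/3 = 4*(Z² + 217*k)/3 = 4*Z²/3 + 868*k/3)
-18825/o((1*(-6))*n(-5, -5*(-2 + 4)), K(-1, 6)) = -18825/(4*((1*(-6))*(4/(-1 - 5*(-2 + 4))))²/3 + 868*(9*6)/3) = -18825/(4*(-24/(-1 - 5*2))²/3 + (868/3)*54) = -18825/(4*(-24/(-1 - 10))²/3 + 15624) = -18825/(4*(-24/(-11))²/3 + 15624) = -18825/(4*(-24*(-1)/11)²/3 + 15624) = -18825/(4*(-6*(-4/11))²/3 + 15624) = -18825/(4*(24/11)²/3 + 15624) = -18825/((4/3)*(576/121) + 15624) = -18825/(768/121 + 15624) = -18825/1891272/121 = -18825*121/1891272 = -759275/630424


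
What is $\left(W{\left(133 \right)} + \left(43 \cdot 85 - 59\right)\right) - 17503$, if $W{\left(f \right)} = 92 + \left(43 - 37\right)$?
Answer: $-13809$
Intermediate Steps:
$W{\left(f \right)} = 98$ ($W{\left(f \right)} = 92 + \left(43 - 37\right) = 92 + 6 = 98$)
$\left(W{\left(133 \right)} + \left(43 \cdot 85 - 59\right)\right) - 17503 = \left(98 + \left(43 \cdot 85 - 59\right)\right) - 17503 = \left(98 + \left(3655 - 59\right)\right) - 17503 = \left(98 + 3596\right) - 17503 = 3694 - 17503 = -13809$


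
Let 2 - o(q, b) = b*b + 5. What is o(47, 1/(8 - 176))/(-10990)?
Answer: 84673/310181760 ≈ 0.00027298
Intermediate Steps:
o(q, b) = -3 - b² (o(q, b) = 2 - (b*b + 5) = 2 - (b² + 5) = 2 - (5 + b²) = 2 + (-5 - b²) = -3 - b²)
o(47, 1/(8 - 176))/(-10990) = (-3 - (1/(8 - 176))²)/(-10990) = (-3 - (1/(-168))²)*(-1/10990) = (-3 - (-1/168)²)*(-1/10990) = (-3 - 1*1/28224)*(-1/10990) = (-3 - 1/28224)*(-1/10990) = -84673/28224*(-1/10990) = 84673/310181760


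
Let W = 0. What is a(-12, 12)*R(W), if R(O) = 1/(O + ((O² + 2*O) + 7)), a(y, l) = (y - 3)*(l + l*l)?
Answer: -2340/7 ≈ -334.29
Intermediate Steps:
a(y, l) = (-3 + y)*(l + l²)
R(O) = 1/(7 + O² + 3*O) (R(O) = 1/(O + (7 + O² + 2*O)) = 1/(7 + O² + 3*O))
a(-12, 12)*R(W) = (12*(-3 - 12 - 3*12 + 12*(-12)))/(7 + 0² + 3*0) = (12*(-3 - 12 - 36 - 144))/(7 + 0 + 0) = (12*(-195))/7 = -2340*⅐ = -2340/7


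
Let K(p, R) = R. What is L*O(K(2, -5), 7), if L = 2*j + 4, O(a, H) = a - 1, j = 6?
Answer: -96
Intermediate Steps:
O(a, H) = -1 + a
L = 16 (L = 2*6 + 4 = 12 + 4 = 16)
L*O(K(2, -5), 7) = 16*(-1 - 5) = 16*(-6) = -96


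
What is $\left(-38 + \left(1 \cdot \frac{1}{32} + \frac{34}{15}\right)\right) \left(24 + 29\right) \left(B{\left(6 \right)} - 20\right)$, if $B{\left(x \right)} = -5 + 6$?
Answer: $\frac{17256959}{480} \approx 35952.0$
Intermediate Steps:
$B{\left(x \right)} = 1$
$\left(-38 + \left(1 \cdot \frac{1}{32} + \frac{34}{15}\right)\right) \left(24 + 29\right) \left(B{\left(6 \right)} - 20\right) = \left(-38 + \left(1 \cdot \frac{1}{32} + \frac{34}{15}\right)\right) \left(24 + 29\right) \left(1 - 20\right) = \left(-38 + \left(1 \cdot \frac{1}{32} + 34 \cdot \frac{1}{15}\right)\right) 53 \left(-19\right) = \left(-38 + \left(\frac{1}{32} + \frac{34}{15}\right)\right) 53 \left(-19\right) = \left(-38 + \frac{1103}{480}\right) 53 \left(-19\right) = \left(- \frac{17137}{480}\right) 53 \left(-19\right) = \left(- \frac{908261}{480}\right) \left(-19\right) = \frac{17256959}{480}$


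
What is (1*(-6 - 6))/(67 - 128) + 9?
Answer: 561/61 ≈ 9.1967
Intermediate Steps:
(1*(-6 - 6))/(67 - 128) + 9 = (1*(-12))/(-61) + 9 = -12*(-1/61) + 9 = 12/61 + 9 = 561/61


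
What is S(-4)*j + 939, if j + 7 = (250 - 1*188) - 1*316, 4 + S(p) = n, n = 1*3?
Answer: 1200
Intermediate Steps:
n = 3
S(p) = -1 (S(p) = -4 + 3 = -1)
j = -261 (j = -7 + ((250 - 1*188) - 1*316) = -7 + ((250 - 188) - 316) = -7 + (62 - 316) = -7 - 254 = -261)
S(-4)*j + 939 = -1*(-261) + 939 = 261 + 939 = 1200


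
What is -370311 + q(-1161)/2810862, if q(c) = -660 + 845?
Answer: -1040893117897/2810862 ≈ -3.7031e+5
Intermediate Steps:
q(c) = 185
-370311 + q(-1161)/2810862 = -370311 + 185/2810862 = -1040893117897/2810862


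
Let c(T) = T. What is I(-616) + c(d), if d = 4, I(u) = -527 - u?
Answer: 93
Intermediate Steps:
I(-616) + c(d) = (-527 - 1*(-616)) + 4 = (-527 + 616) + 4 = 89 + 4 = 93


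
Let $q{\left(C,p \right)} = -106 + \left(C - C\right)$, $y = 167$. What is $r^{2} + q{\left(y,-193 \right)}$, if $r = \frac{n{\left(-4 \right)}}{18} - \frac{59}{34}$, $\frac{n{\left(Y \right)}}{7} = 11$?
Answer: $- \frac{2330033}{23409} \approx -99.536$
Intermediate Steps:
$n{\left(Y \right)} = 77$ ($n{\left(Y \right)} = 7 \cdot 11 = 77$)
$q{\left(C,p \right)} = -106$ ($q{\left(C,p \right)} = -106 + 0 = -106$)
$r = \frac{389}{153}$ ($r = \frac{77}{18} - \frac{59}{34} = \frac{389}{153} \approx 2.5425$)
$r^{2} + q{\left(y,-193 \right)} = \left(\frac{389}{153}\right)^{2} - 106 = \frac{151321}{23409} - 106 = - \frac{2330033}{23409}$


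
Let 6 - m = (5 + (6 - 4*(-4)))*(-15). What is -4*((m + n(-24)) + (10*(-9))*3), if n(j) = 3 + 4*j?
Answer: -192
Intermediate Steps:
m = 411 (m = 6 - (5 + (6 - 4*(-4)))*(-15) = 6 - (5 + (6 + 16))*(-15) = 6 - (5 + 22)*(-15) = 6 - 27*(-15) = 6 - 1*(-405) = 6 + 405 = 411)
-4*((m + n(-24)) + (10*(-9))*3) = -4*((411 + (3 + 4*(-24))) + (10*(-9))*3) = -4*((411 + (3 - 96)) - 90*3) = -4*((411 - 93) - 270) = -4*(318 - 270) = -4*48 = -192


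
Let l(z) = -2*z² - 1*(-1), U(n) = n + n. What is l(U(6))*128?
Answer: -36736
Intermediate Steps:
U(n) = 2*n
l(z) = 1 - 2*z² (l(z) = -2*z² + 1 = 1 - 2*z²)
l(U(6))*128 = (1 - 2*(2*6)²)*128 = (1 - 2*12²)*128 = (1 - 2*144)*128 = (1 - 288)*128 = -287*128 = -36736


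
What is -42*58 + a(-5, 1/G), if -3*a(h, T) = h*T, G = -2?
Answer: -14621/6 ≈ -2436.8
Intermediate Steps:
a(h, T) = -T*h/3 (a(h, T) = -h*T/3 = -T*h/3)
-42*58 + a(-5, 1/G) = -42*58 - 1/3*(-5)/(-2) = -2436 - 1/3*(-1/2)*(-5) = -2436 - 5/6 = -14621/6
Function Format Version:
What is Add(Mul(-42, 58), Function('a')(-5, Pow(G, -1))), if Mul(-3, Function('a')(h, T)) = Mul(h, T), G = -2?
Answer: Rational(-14621, 6) ≈ -2436.8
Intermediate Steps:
Function('a')(h, T) = Mul(Rational(-1, 3), T, h) (Function('a')(h, T) = Mul(Rational(-1, 3), Mul(h, T)) = Mul(Rational(-1, 3), Mul(T, h)) = Mul(Rational(-1, 3), T, h))
Add(Mul(-42, 58), Function('a')(-5, Pow(G, -1))) = Add(Mul(-42, 58), Mul(Rational(-1, 3), Pow(-2, -1), -5)) = Add(-2436, Mul(Rational(-1, 3), Rational(-1, 2), -5)) = Add(-2436, Rational(-5, 6)) = Rational(-14621, 6)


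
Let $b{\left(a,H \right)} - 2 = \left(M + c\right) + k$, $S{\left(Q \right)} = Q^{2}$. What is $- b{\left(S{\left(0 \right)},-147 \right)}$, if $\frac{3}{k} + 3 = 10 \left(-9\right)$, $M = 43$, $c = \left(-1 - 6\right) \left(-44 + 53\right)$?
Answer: $\frac{559}{31} \approx 18.032$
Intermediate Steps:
$c = -63$ ($c = \left(-7\right) 9 = -63$)
$k = - \frac{1}{31}$ ($k = \frac{3}{-3 + 10 \left(-9\right)} = \frac{3}{-3 - 90} = \frac{3}{-93} = 3 \left(- \frac{1}{93}\right) = - \frac{1}{31} \approx -0.032258$)
$b{\left(a,H \right)} = - \frac{559}{31}$ ($b{\left(a,H \right)} = 2 + \left(\left(43 - 63\right) - \frac{1}{31}\right) = 2 - \frac{621}{31} = - \frac{559}{31}$)
$- b{\left(S{\left(0 \right)},-147 \right)} = \left(-1\right) \left(- \frac{559}{31}\right) = \frac{559}{31}$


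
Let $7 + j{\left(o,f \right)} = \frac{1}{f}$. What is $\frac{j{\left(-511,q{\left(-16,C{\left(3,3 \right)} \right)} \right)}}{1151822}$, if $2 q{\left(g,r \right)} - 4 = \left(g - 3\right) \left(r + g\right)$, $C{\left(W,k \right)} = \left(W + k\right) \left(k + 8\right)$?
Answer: $- \frac{1656}{272405903} \approx -6.0792 \cdot 10^{-6}$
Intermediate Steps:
$C{\left(W,k \right)} = \left(8 + k\right) \left(W + k\right)$ ($C{\left(W,k \right)} = \left(W + k\right) \left(8 + k\right) = \left(8 + k\right) \left(W + k\right)$)
$q{\left(g,r \right)} = 2 + \frac{\left(-3 + g\right) \left(g + r\right)}{2}$ ($q{\left(g,r \right)} = 2 + \frac{\left(g - 3\right) \left(r + g\right)}{2} = 2 + \frac{\left(-3 + g\right) \left(g + r\right)}{2}$)
$j{\left(o,f \right)} = -7 + \frac{1}{f}$
$\frac{j{\left(-511,q{\left(-16,C{\left(3,3 \right)} \right)} \right)}}{1151822} = \frac{-7 + \frac{1}{2 + \frac{\left(-16\right)^{2}}{2} - -24 - \frac{3 \left(3^{2} + 8 \cdot 3 + 8 \cdot 3 + 3 \cdot 3\right)}{2} + \frac{1}{2} \left(-16\right) \left(3^{2} + 8 \cdot 3 + 8 \cdot 3 + 3 \cdot 3\right)}}{1151822} = \left(-7 + \frac{1}{2 + \frac{1}{2} \cdot 256 + 24 - \frac{3 \left(9 + 24 + 24 + 9\right)}{2} + \frac{1}{2} \left(-16\right) \left(9 + 24 + 24 + 9\right)}\right) \frac{1}{1151822} = \left(-7 + \frac{1}{2 + 128 + 24 - 99 + \frac{1}{2} \left(-16\right) 66}\right) \frac{1}{1151822} = \left(-7 + \frac{1}{2 + 128 + 24 - 99 - 528}\right) \frac{1}{1151822} = \left(-7 + \frac{1}{-473}\right) \frac{1}{1151822} = \left(-7 - \frac{1}{473}\right) \frac{1}{1151822} = \left(- \frac{3312}{473}\right) \frac{1}{1151822} = - \frac{1656}{272405903}$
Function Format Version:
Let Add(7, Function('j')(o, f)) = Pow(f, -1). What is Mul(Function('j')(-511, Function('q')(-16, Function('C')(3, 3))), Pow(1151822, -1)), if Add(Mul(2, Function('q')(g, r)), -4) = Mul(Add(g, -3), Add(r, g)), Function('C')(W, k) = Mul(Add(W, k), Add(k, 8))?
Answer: Rational(-1656, 272405903) ≈ -6.0792e-6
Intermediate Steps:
Function('C')(W, k) = Mul(Add(8, k), Add(W, k)) (Function('C')(W, k) = Mul(Add(W, k), Add(8, k)) = Mul(Add(8, k), Add(W, k)))
Function('q')(g, r) = Add(2, Mul(Rational(1, 2), Add(-3, g), Add(g, r))) (Function('q')(g, r) = Add(2, Mul(Rational(1, 2), Mul(Add(g, -3), Add(r, g)))) = Add(2, Mul(Rational(1, 2), Mul(Add(-3, g), Add(g, r)))) = Add(2, Mul(Rational(1, 2), Add(-3, g), Add(g, r))))
Function('j')(o, f) = Add(-7, Pow(f, -1))
Mul(Function('j')(-511, Function('q')(-16, Function('C')(3, 3))), Pow(1151822, -1)) = Mul(Add(-7, Pow(Add(2, Mul(Rational(1, 2), Pow(-16, 2)), Mul(Rational(-3, 2), -16), Mul(Rational(-3, 2), Add(Pow(3, 2), Mul(8, 3), Mul(8, 3), Mul(3, 3))), Mul(Rational(1, 2), -16, Add(Pow(3, 2), Mul(8, 3), Mul(8, 3), Mul(3, 3)))), -1)), Pow(1151822, -1)) = Mul(Add(-7, Pow(Add(2, Mul(Rational(1, 2), 256), 24, Mul(Rational(-3, 2), Add(9, 24, 24, 9)), Mul(Rational(1, 2), -16, Add(9, 24, 24, 9))), -1)), Rational(1, 1151822)) = Mul(Add(-7, Pow(Add(2, 128, 24, Mul(Rational(-3, 2), 66), Mul(Rational(1, 2), -16, 66)), -1)), Rational(1, 1151822)) = Mul(Add(-7, Pow(Add(2, 128, 24, -99, -528), -1)), Rational(1, 1151822)) = Mul(Add(-7, Pow(-473, -1)), Rational(1, 1151822)) = Mul(Add(-7, Rational(-1, 473)), Rational(1, 1151822)) = Mul(Rational(-3312, 473), Rational(1, 1151822)) = Rational(-1656, 272405903)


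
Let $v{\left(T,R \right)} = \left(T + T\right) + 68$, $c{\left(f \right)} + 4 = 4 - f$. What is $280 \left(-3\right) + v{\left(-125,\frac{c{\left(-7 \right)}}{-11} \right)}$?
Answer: $-1022$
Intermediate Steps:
$c{\left(f \right)} = - f$ ($c{\left(f \right)} = -4 - \left(-4 + f\right) = - f$)
$v{\left(T,R \right)} = 68 + 2 T$ ($v{\left(T,R \right)} = 2 T + 68 = 68 + 2 T$)
$280 \left(-3\right) + v{\left(-125,\frac{c{\left(-7 \right)}}{-11} \right)} = 280 \left(-3\right) + \left(68 + 2 \left(-125\right)\right) = -840 + \left(68 - 250\right) = -840 - 182 = -1022$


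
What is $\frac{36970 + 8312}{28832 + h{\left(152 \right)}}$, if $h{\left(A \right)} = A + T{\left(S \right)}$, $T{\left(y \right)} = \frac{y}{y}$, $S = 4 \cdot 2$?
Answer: $\frac{45282}{28985} \approx 1.5623$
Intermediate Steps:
$S = 8$
$T{\left(y \right)} = 1$
$h{\left(A \right)} = 1 + A$ ($h{\left(A \right)} = A + 1 = 1 + A$)
$\frac{36970 + 8312}{28832 + h{\left(152 \right)}} = \frac{36970 + 8312}{28832 + \left(1 + 152\right)} = \frac{45282}{28832 + 153} = \frac{45282}{28985}$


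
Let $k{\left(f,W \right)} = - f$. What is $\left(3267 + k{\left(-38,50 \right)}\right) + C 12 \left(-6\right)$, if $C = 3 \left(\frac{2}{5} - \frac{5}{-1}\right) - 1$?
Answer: $\frac{11053}{5} \approx 2210.6$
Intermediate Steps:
$C = \frac{76}{5}$ ($C = 3 \left(2 \cdot \frac{1}{5} - -5\right) - 1 = 3 \left(\frac{2}{5} + 5\right) - 1 = 3 \cdot \frac{27}{5} - 1 = \frac{81}{5} - 1 = \frac{76}{5} \approx 15.2$)
$\left(3267 + k{\left(-38,50 \right)}\right) + C 12 \left(-6\right) = \left(3267 - -38\right) + \frac{76}{5} \cdot 12 \left(-6\right) = \left(3267 + 38\right) + \frac{912}{5} \left(-6\right) = 3305 - \frac{5472}{5} = \frac{11053}{5}$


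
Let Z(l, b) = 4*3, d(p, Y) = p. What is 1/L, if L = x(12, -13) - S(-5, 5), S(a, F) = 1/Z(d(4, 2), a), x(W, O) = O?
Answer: -12/157 ≈ -0.076433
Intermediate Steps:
Z(l, b) = 12
S(a, F) = 1/12
L = -157/12 (L = -13 - 1*1/12 = -13 - 1/12 = -157/12 ≈ -13.083)
1/L = 1/(-157/12) = -12/157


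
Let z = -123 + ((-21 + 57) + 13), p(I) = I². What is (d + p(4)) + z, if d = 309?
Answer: 251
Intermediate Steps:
z = -74 (z = -123 + (36 + 13) = -123 + 49 = -74)
(d + p(4)) + z = (309 + 4²) - 74 = (309 + 16) - 74 = 325 - 74 = 251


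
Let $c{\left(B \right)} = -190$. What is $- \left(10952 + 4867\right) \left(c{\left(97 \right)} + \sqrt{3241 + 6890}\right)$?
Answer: $3005610 - 15819 \sqrt{10131} \approx 1.4134 \cdot 10^{6}$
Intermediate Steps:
$- \left(10952 + 4867\right) \left(c{\left(97 \right)} + \sqrt{3241 + 6890}\right) = - \left(10952 + 4867\right) \left(-190 + \sqrt{3241 + 6890}\right) = - 15819 \left(-190 + \sqrt{10131}\right) = - (-3005610 + 15819 \sqrt{10131}) = 3005610 - 15819 \sqrt{10131}$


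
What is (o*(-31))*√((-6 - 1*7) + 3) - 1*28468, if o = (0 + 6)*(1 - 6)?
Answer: -28468 + 930*I*√10 ≈ -28468.0 + 2940.9*I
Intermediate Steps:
o = -30 (o = 6*(-5) = -30)
(o*(-31))*√((-6 - 1*7) + 3) - 1*28468 = (-30*(-31))*√((-6 - 1*7) + 3) - 1*28468 = 930*√((-6 - 7) + 3) - 28468 = 930*√(-13 + 3) - 28468 = 930*√(-10) - 28468 = 930*(I*√10) - 28468 = 930*I*√10 - 28468 = -28468 + 930*I*√10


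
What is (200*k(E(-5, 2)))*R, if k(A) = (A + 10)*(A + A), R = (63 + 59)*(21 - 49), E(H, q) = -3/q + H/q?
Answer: 32793600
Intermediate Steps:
R = -3416 (R = 122*(-28) = -3416)
k(A) = 2*A*(10 + A) (k(A) = (10 + A)*(2*A) = 2*A*(10 + A))
(200*k(E(-5, 2)))*R = (200*(2*((-3 - 5)/2)*(10 + (-3 - 5)/2)))*(-3416) = (200*(2*((½)*(-8))*(10 + (½)*(-8))))*(-3416) = (200*(2*(-4)*(10 - 4)))*(-3416) = (200*(2*(-4)*6))*(-3416) = (200*(-48))*(-3416) = -9600*(-3416) = 32793600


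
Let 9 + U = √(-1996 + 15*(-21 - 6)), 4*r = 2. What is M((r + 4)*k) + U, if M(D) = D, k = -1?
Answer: -27/2 + 49*I ≈ -13.5 + 49.0*I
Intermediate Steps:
r = ½ (r = (¼)*2 = ½ ≈ 0.50000)
U = -9 + 49*I (U = -9 + √(-1996 + 15*(-21 - 6)) = -9 + √(-1996 + 15*(-27)) = -9 + √(-1996 - 405) = -9 + √(-2401) = -9 + 49*I ≈ -9.0 + 49.0*I)
M((r + 4)*k) + U = (½ + 4)*(-1) + (-9 + 49*I) = (9/2)*(-1) + (-9 + 49*I) = -9/2 + (-9 + 49*I) = -27/2 + 49*I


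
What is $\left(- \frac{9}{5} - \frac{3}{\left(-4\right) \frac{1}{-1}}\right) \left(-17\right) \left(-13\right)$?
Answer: $- \frac{11271}{20} \approx -563.55$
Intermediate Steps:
$\left(- \frac{9}{5} - \frac{3}{\left(-4\right) \frac{1}{-1}}\right) \left(-17\right) \left(-13\right) = \left(\left(-9\right) \frac{1}{5} - \frac{3}{\left(-4\right) \left(-1\right)}\right) \left(-17\right) \left(-13\right) = \left(- \frac{9}{5} - \frac{3}{4}\right) \left(-17\right) \left(-13\right) = \left(- \frac{51}{20}\right) \left(-17\right) \left(-13\right) = \frac{867}{20} \left(-13\right) = - \frac{11271}{20}$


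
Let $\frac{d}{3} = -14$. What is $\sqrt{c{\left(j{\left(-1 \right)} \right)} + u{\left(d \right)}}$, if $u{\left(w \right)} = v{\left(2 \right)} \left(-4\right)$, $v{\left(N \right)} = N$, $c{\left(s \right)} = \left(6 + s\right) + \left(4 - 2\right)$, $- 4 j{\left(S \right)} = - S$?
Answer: $\frac{i}{2} \approx 0.5 i$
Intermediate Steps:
$d = -42$ ($d = 3 \left(-14\right) = -42$)
$j{\left(S \right)} = \frac{S}{4}$ ($j{\left(S \right)} = - \frac{\left(-1\right) S}{4} = \frac{S}{4}$)
$c{\left(s \right)} = 8 + s$ ($c{\left(s \right)} = \left(6 + s\right) + 2 = 8 + s$)
$u{\left(w \right)} = -8$ ($u{\left(w \right)} = 2 \left(-4\right) = -8$)
$\sqrt{c{\left(j{\left(-1 \right)} \right)} + u{\left(d \right)}} = \sqrt{\left(8 + \frac{1}{4} \left(-1\right)\right) - 8} = \sqrt{\left(8 - \frac{1}{4}\right) - 8} = \sqrt{\frac{31}{4} - 8} = \sqrt{- \frac{1}{4}} = \frac{i}{2}$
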